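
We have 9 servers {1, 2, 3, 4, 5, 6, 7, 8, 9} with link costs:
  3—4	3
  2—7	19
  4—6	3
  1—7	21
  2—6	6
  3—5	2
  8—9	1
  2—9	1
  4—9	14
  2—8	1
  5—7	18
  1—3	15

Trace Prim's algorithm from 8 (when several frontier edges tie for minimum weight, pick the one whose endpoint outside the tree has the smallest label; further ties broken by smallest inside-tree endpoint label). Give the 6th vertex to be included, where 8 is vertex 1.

Prim's algorithm from 8:
Step 1: cheapest edge leaving the tree is 2—8 (1); add 2.
Step 2: cheapest edge leaving the tree is 2—9 (1); add 9.
Step 3: cheapest edge leaving the tree is 2—6 (6); add 6.
Step 4: cheapest edge leaving the tree is 4—6 (3); add 4.
Step 5: cheapest edge leaving the tree is 3—4 (3); add 3.
Step 6: cheapest edge leaving the tree is 3—5 (2); add 5.
Step 7: cheapest edge leaving the tree is 1—3 (15); add 1.
Step 8: cheapest edge leaving the tree is 5—7 (18); add 7.
Vertex order: 8, 2, 9, 6, 4, 3, 5, 1, 7. The 6th vertex is 3.

3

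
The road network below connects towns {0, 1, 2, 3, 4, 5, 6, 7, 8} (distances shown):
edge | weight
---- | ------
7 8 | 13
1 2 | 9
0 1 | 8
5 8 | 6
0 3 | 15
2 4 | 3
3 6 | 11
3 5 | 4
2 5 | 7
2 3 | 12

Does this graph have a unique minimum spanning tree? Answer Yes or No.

Kruskal: consider edges lightest-first.
2 4 (3): add — endpoints in different components.
3 5 (4): add — endpoints in different components.
5 8 (6): add — endpoints in different components.
2 5 (7): add — endpoints in different components.
0 1 (8): add — endpoints in different components.
1 2 (9): add — endpoints in different components.
3 6 (11): add — endpoints in different components.
2 3 (12): skip — 2 and 3 already connected.
7 8 (13): add — endpoints in different components.
Every non-tree edge has weight strictly greater than the heaviest edge on the tree path between its endpoints, so the MST is unique.

Yes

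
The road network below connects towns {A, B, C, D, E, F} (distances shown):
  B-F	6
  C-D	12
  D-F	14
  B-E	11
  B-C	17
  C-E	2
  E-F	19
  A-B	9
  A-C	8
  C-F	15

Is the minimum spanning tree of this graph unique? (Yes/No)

Kruskal's algorithm — process edges by increasing weight (ties by edge label):
C-E (2): add — endpoints in different components.
B-F (6): add — endpoints in different components.
A-C (8): add — endpoints in different components.
A-B (9): add — endpoints in different components.
B-E (11): skip — B and E already connected.
C-D (12): add — endpoints in different components.
Every non-tree edge has weight strictly greater than the heaviest edge on the tree path between its endpoints, so the MST is unique.

Yes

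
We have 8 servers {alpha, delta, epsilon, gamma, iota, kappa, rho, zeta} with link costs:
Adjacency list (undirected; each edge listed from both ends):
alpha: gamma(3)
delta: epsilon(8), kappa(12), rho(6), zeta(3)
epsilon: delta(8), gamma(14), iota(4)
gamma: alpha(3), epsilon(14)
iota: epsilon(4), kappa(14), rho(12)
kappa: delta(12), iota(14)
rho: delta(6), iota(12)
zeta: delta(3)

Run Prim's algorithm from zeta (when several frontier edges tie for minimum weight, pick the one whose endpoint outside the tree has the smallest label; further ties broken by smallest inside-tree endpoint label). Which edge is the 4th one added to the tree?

Prim, starting at zeta.
Step 1: cheapest edge leaving the tree is delta-zeta (3); add delta.
Step 2: cheapest edge leaving the tree is delta-rho (6); add rho.
Step 3: cheapest edge leaving the tree is delta-epsilon (8); add epsilon.
Step 4: cheapest edge leaving the tree is epsilon-iota (4); add iota.
Step 5: cheapest edge leaving the tree is delta-kappa (12); add kappa.
Step 6: cheapest edge leaving the tree is epsilon-gamma (14); add gamma.
Step 7: cheapest edge leaving the tree is alpha-gamma (3); add alpha.
The 4th edge added is epsilon-iota.

epsilon-iota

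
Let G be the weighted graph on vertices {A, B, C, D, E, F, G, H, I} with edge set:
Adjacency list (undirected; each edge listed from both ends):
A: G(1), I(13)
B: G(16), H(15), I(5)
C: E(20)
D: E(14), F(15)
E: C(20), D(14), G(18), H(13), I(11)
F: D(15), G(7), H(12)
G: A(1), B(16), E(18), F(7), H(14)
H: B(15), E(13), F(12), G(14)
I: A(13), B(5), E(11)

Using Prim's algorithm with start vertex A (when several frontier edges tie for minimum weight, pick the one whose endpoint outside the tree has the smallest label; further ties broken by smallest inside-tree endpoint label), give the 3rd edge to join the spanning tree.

Prim, starting at A.
Step 1: frontier [A G 1, A I 13] → take A G (1); add G.
Step 2: frontier [A I 13, F G 7, G H 14, B G 16, E G 18] → take F G (7); add F.
Step 3: frontier [A I 13, F H 12, D F 15, G H 14, B G 16, E G 18] → take F H (12); add H.
Step 4: frontier [A I 13, D F 15, B G 16, E G 18, E H 13, B H 15] → take E H (13); add E.
Step 5: frontier [A I 13, E I 11, D E 14, C E 20, D F 15, B G 16, B H 15] → take E I (11); add I.
Step 6: frontier [D E 14, C E 20, D F 15, B G 16, B H 15, B I 5] → take B I (5); add B.
Step 7: frontier [D E 14, C E 20, D F 15] → take D E (14); add D.
Step 8: frontier [C E 20] → take C E (20); add C.
The 3rd edge added is F H.

F-H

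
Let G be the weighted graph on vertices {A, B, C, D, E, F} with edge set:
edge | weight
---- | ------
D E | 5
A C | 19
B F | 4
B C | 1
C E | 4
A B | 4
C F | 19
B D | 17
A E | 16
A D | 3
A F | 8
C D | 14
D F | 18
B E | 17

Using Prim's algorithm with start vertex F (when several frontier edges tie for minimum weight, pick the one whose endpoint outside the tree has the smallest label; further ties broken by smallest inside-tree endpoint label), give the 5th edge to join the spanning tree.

C-E

Prim, starting at F.
Step 1: frontier [B F 4, A F 8, D F 18, C F 19] → take B F (4); add B.
Step 2: frontier [B C 1, A B 4, B D 17, B E 17, A F 8, D F 18, C F 19] → take B C (1); add C.
Step 3: frontier [A B 4, B D 17, B E 17, C E 4, C D 14, A C 19, A F 8, D F 18] → take A B (4); add A.
Step 4: frontier [A D 3, A E 16, B D 17, B E 17, C E 4, C D 14, D F 18] → take A D (3); add D.
Step 5: frontier [A E 16, B E 17, C E 4, D E 5] → take C E (4); add E.
The 5th edge added is C E.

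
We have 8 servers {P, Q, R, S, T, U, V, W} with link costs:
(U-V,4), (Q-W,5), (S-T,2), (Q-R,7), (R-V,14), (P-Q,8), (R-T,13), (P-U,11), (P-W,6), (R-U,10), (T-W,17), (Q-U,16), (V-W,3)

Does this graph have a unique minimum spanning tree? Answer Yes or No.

Kruskal: consider edges lightest-first.
S-T (2): add — endpoints in different components.
V-W (3): add — endpoints in different components.
U-V (4): add — endpoints in different components.
Q-W (5): add — endpoints in different components.
P-W (6): add — endpoints in different components.
Q-R (7): add — endpoints in different components.
P-Q (8): skip — P and Q already connected.
R-U (10): skip — U and R already connected.
P-U (11): skip — P and U already connected.
R-T (13): add — endpoints in different components.
Every non-tree edge has weight strictly greater than the heaviest edge on the tree path between its endpoints, so the MST is unique.

Yes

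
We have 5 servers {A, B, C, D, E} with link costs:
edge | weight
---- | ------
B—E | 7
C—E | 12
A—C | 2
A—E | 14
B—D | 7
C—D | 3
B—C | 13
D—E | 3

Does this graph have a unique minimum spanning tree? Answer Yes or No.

No

Sort edges by weight, then run Kruskal:
A—C (2): add. Components now {A,C} {B} {D} {E}
C—D (3): add. Components now {A,C,D} {B} {E}
D—E (3): add. Components now {A,C,D,E} {B}
B—D (7): add. Components now {A,B,C,D,E}
Non-tree edge B—E has weight 7, equal to the heaviest edge on its tree cycle — swapping gives another MST of the same weight. Not unique.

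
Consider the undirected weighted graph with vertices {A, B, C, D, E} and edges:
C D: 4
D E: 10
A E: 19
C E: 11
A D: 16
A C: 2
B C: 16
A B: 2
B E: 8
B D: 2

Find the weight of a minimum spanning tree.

Kruskal's algorithm — process edges by increasing weight (ties by edge label):
A B (2): add — endpoints in different components.
A C (2): add — endpoints in different components.
B D (2): add — endpoints in different components.
C D (4): skip — C and D already connected.
B E (8): add — endpoints in different components.
MST edges: A B, A C, B D, B E; total weight 2+2+2+8 = 14.

14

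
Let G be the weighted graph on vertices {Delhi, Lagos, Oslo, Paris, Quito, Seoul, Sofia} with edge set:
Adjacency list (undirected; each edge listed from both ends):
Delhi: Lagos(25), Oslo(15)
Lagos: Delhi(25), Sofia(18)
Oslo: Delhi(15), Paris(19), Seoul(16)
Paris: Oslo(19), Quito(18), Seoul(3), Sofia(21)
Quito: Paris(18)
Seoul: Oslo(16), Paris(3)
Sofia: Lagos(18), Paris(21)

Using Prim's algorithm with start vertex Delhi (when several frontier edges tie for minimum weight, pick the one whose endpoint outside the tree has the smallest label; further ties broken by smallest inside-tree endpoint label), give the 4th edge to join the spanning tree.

Paris-Quito

Grow the tree from Delhi using Prim:
Step 1: cheapest edge leaving the tree is Delhi-Oslo (15); add Oslo.
Step 2: cheapest edge leaving the tree is Oslo-Seoul (16); add Seoul.
Step 3: cheapest edge leaving the tree is Paris-Seoul (3); add Paris.
Step 4: cheapest edge leaving the tree is Paris-Quito (18); add Quito.
Step 5: cheapest edge leaving the tree is Paris-Sofia (21); add Sofia.
Step 6: cheapest edge leaving the tree is Lagos-Sofia (18); add Lagos.
The 4th edge added is Paris-Quito.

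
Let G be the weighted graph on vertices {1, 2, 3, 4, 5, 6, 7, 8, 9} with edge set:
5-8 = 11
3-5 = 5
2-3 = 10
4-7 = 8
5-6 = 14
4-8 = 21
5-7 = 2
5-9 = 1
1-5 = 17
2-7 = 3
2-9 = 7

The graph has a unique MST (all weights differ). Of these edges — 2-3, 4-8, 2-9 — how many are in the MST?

0

Sort edges by weight, then run Kruskal:
5-9 (1): add — endpoints in different components.
5-7 (2): add — endpoints in different components.
2-7 (3): add — endpoints in different components.
3-5 (5): add — endpoints in different components.
2-9 (7): skip — 2 and 9 already connected.
4-7 (8): add — endpoints in different components.
2-3 (10): skip — 2 and 3 already connected.
5-8 (11): add — endpoints in different components.
5-6 (14): add — endpoints in different components.
1-5 (17): add — endpoints in different components.
MST edge set: {5-9, 5-7, 2-7, 3-5, 4-7, 5-8, 5-6, 1-5}.
Of the listed edges, {} are in the MST → 0.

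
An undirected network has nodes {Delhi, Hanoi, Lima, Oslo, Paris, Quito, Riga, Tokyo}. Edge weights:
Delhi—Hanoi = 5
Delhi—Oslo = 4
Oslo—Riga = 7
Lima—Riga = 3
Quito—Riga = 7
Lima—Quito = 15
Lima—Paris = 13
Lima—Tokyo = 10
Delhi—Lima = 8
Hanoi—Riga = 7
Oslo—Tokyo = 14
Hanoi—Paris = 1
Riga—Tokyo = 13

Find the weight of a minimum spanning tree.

Kruskal: consider edges lightest-first.
Hanoi—Paris (1): add — endpoints in different components.
Lima—Riga (3): add — endpoints in different components.
Delhi—Oslo (4): add — endpoints in different components.
Delhi—Hanoi (5): add — endpoints in different components.
Hanoi—Riga (7): add — endpoints in different components.
Oslo—Riga (7): skip — Oslo and Riga already connected.
Quito—Riga (7): add — endpoints in different components.
Delhi—Lima (8): skip — Delhi and Lima already connected.
Lima—Tokyo (10): add — endpoints in different components.
MST edges: Hanoi—Paris, Lima—Riga, Delhi—Oslo, Delhi—Hanoi, Hanoi—Riga, Quito—Riga, Lima—Tokyo; total weight 1+3+4+5+7+7+10 = 37.

37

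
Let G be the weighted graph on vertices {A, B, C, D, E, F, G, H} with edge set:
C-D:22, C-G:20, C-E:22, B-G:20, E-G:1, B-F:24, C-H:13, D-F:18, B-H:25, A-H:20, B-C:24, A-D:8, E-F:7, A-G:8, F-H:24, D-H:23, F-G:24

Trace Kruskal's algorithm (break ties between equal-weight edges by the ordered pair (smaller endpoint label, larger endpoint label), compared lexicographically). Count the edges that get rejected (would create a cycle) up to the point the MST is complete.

Sort edges by weight, then run Kruskal:
E-G (1): add — endpoints in different components.
E-F (7): add — endpoints in different components.
A-D (8): add — endpoints in different components.
A-G (8): add — endpoints in different components.
C-H (13): add — endpoints in different components.
D-F (18): skip — D and F already connected.
A-H (20): add — endpoints in different components.
B-G (20): add — endpoints in different components.
Edges rejected before the tree was complete: 1.

1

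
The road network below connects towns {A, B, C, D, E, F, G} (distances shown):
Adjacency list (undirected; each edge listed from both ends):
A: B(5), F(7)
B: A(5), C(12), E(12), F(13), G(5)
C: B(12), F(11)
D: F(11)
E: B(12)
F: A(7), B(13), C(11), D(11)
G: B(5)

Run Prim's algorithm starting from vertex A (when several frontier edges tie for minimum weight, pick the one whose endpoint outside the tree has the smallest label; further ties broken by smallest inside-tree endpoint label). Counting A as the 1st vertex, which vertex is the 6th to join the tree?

D

Prim's algorithm from A:
Step 1: cheapest edge leaving the tree is A–B (5); add B.
Step 2: cheapest edge leaving the tree is B–G (5); add G.
Step 3: cheapest edge leaving the tree is A–F (7); add F.
Step 4: cheapest edge leaving the tree is C–F (11); add C.
Step 5: cheapest edge leaving the tree is D–F (11); add D.
Step 6: cheapest edge leaving the tree is B–E (12); add E.
Vertex order: A, B, G, F, C, D, E. The 6th vertex is D.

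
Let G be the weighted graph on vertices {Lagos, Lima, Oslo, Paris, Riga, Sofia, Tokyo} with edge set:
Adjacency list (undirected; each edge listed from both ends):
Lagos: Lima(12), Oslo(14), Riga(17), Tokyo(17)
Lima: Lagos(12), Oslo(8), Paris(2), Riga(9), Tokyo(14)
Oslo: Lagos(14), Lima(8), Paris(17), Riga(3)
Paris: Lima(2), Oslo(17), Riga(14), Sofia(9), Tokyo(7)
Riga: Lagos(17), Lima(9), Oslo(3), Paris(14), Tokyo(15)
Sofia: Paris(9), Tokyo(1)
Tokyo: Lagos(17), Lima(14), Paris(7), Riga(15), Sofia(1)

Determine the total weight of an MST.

33

Grow the tree from Tokyo using Prim:
Step 1: cheapest edge leaving the tree is Sofia–Tokyo (1); add Sofia.
Step 2: cheapest edge leaving the tree is Paris–Tokyo (7); add Paris.
Step 3: cheapest edge leaving the tree is Lima–Paris (2); add Lima.
Step 4: cheapest edge leaving the tree is Lima–Oslo (8); add Oslo.
Step 5: cheapest edge leaving the tree is Oslo–Riga (3); add Riga.
Step 6: cheapest edge leaving the tree is Lagos–Lima (12); add Lagos.
MST edges: Sofia–Tokyo, Paris–Tokyo, Lima–Paris, Lima–Oslo, Oslo–Riga, Lagos–Lima; total weight 1+7+2+8+3+12 = 33.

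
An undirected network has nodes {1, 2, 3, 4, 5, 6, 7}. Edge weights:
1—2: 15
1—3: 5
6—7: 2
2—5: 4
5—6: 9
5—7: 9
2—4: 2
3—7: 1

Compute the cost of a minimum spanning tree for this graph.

Grow the tree from 1 using Prim:
Step 1: frontier [1—3 5, 1—2 15] → take 1—3 (5); add 3.
Step 2: frontier [1—2 15, 3—7 1] → take 3—7 (1); add 7.
Step 3: frontier [1—2 15, 6—7 2, 5—7 9] → take 6—7 (2); add 6.
Step 4: frontier [1—2 15, 5—6 9, 5—7 9] → take 5—6 (9); add 5.
Step 5: frontier [1—2 15, 2—5 4] → take 2—5 (4); add 2.
Step 6: frontier [2—4 2] → take 2—4 (2); add 4.
MST edges: 1—3, 3—7, 6—7, 5—6, 2—5, 2—4; total weight 5+1+2+9+4+2 = 23.

23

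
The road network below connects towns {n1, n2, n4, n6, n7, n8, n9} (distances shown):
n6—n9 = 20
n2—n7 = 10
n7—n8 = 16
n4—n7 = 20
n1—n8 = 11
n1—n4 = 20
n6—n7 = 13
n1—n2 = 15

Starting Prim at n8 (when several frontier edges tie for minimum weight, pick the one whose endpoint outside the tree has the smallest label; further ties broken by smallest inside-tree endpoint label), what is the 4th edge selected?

Prim, starting at n8.
Step 1: cheapest edge leaving the tree is n1—n8 (11); add n1.
Step 2: cheapest edge leaving the tree is n1—n2 (15); add n2.
Step 3: cheapest edge leaving the tree is n2—n7 (10); add n7.
Step 4: cheapest edge leaving the tree is n6—n7 (13); add n6.
Step 5: cheapest edge leaving the tree is n1—n4 (20); add n4.
Step 6: cheapest edge leaving the tree is n6—n9 (20); add n9.
The 4th edge added is n6—n7.

n6-n7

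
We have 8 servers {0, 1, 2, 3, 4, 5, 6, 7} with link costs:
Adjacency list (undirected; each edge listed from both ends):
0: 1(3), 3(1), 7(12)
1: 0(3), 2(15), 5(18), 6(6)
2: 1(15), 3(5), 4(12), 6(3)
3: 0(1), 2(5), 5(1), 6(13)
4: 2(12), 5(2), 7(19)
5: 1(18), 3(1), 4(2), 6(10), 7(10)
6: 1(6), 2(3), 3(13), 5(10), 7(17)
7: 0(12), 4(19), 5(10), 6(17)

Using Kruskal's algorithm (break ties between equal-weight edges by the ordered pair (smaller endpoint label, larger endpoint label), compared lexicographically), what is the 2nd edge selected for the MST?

3-5

Kruskal: consider edges lightest-first.
0—3 (1): add — endpoints in different components.
3—5 (1): add — endpoints in different components.
4—5 (2): add — endpoints in different components.
0—1 (3): add — endpoints in different components.
2—6 (3): add — endpoints in different components.
2—3 (5): add — endpoints in different components.
1—6 (6): skip — 1 and 6 already connected.
5—6 (10): skip — 5 and 6 already connected.
5—7 (10): add — endpoints in different components.
The 2nd edge added is 3—5.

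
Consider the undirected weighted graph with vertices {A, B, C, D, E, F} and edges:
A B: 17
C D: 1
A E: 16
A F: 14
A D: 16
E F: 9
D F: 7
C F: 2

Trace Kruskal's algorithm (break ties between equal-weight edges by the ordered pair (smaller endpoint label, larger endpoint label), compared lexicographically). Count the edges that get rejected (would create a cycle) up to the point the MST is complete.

Kruskal: consider edges lightest-first.
C D (1): add — endpoints in different components.
C F (2): add — endpoints in different components.
D F (7): skip — D and F already connected.
E F (9): add — endpoints in different components.
A F (14): add — endpoints in different components.
A D (16): skip — A and D already connected.
A E (16): skip — A and E already connected.
A B (17): add — endpoints in different components.
Edges rejected before the tree was complete: 3.

3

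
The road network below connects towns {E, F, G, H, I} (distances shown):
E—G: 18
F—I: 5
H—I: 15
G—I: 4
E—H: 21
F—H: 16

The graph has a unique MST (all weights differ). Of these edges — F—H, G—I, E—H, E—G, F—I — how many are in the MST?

Kruskal's algorithm — process edges by increasing weight (ties by edge label):
G—I (4): add. Components now {E} {F} {G,I} {H}
F—I (5): add. Components now {E} {F,G,I} {H}
H—I (15): add. Components now {E} {F,G,H,I}
F—H (16): skip — F and H already connected.
E—G (18): add. Components now {E,F,G,H,I}
MST edge set: {G—I, F—I, H—I, E—G}.
Of the listed edges, {G—I, E—G, F—I} are in the MST → 3.

3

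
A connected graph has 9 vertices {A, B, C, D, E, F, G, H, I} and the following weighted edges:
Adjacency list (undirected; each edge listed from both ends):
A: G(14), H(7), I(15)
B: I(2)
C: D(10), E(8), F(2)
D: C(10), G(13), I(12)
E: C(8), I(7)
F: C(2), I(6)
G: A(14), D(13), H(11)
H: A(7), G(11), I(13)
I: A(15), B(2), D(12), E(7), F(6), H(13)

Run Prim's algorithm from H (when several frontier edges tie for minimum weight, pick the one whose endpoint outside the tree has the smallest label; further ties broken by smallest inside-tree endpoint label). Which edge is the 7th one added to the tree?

B-I

Prim, starting at H.
Step 1: frontier [A–H 7, G–H 11, H–I 13] → take A–H (7); add A.
Step 2: frontier [A–G 14, A–I 15, G–H 11, H–I 13] → take G–H (11); add G.
Step 3: frontier [A–I 15, D–G 13, H–I 13] → take D–G (13); add D.
Step 4: frontier [A–I 15, C–D 10, D–I 12, H–I 13] → take C–D (10); add C.
Step 5: frontier [A–I 15, C–F 2, C–E 8, D–I 12, H–I 13] → take C–F (2); add F.
Step 6: frontier [A–I 15, C–E 8, D–I 12, F–I 6, H–I 13] → take F–I (6); add I.
Step 7: frontier [C–E 8, B–I 2, E–I 7] → take B–I (2); add B.
Step 8: frontier [C–E 8, E–I 7] → take E–I (7); add E.
The 7th edge added is B–I.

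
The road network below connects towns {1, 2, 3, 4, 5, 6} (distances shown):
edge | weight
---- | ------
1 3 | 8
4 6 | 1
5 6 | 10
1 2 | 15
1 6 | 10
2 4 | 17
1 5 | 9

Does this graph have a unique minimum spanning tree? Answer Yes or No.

Kruskal's algorithm — process edges by increasing weight (ties by edge label):
4 6 (1): add — endpoints in different components.
1 3 (8): add — endpoints in different components.
1 5 (9): add — endpoints in different components.
1 6 (10): add — endpoints in different components.
5 6 (10): skip — 5 and 6 already connected.
1 2 (15): add — endpoints in different components.
Non-tree edge 5 6 has weight 10, equal to the heaviest edge on its tree cycle — swapping gives another MST of the same weight. Not unique.

No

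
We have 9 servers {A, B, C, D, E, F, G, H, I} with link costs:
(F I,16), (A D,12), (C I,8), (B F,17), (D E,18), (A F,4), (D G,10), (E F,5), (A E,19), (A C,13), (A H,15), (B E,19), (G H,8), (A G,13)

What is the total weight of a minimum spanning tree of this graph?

77

Prim's algorithm from B:
Step 1: cheapest edge leaving the tree is B F (17); add F.
Step 2: cheapest edge leaving the tree is A F (4); add A.
Step 3: cheapest edge leaving the tree is E F (5); add E.
Step 4: cheapest edge leaving the tree is A D (12); add D.
Step 5: cheapest edge leaving the tree is D G (10); add G.
Step 6: cheapest edge leaving the tree is G H (8); add H.
Step 7: cheapest edge leaving the tree is A C (13); add C.
Step 8: cheapest edge leaving the tree is C I (8); add I.
MST edges: B F, A F, E F, A D, D G, G H, A C, C I; total weight 17+4+5+12+10+8+13+8 = 77.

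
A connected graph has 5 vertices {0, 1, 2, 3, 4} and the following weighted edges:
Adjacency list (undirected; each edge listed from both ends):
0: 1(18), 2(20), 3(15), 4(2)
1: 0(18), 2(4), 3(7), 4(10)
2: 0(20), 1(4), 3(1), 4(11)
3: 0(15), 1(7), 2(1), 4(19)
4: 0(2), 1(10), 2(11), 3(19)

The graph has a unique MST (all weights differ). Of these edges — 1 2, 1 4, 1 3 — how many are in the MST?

Sort edges by weight, then run Kruskal:
2 3 (1): add — endpoints in different components.
0 4 (2): add — endpoints in different components.
1 2 (4): add — endpoints in different components.
1 3 (7): skip — 1 and 3 already connected.
1 4 (10): add — endpoints in different components.
MST edge set: {2 3, 0 4, 1 2, 1 4}.
Of the listed edges, {1 2, 1 4} are in the MST → 2.

2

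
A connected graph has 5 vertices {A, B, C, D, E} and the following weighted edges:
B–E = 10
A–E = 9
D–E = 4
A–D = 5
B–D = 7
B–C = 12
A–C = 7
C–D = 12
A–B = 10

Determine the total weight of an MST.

23

Kruskal: consider edges lightest-first.
D–E (4): add. Components now {A} {B} {C} {D,E}
A–D (5): add. Components now {A,D,E} {B} {C}
A–C (7): add. Components now {A,C,D,E} {B}
B–D (7): add. Components now {A,B,C,D,E}
MST edges: D–E, A–D, A–C, B–D; total weight 4+5+7+7 = 23.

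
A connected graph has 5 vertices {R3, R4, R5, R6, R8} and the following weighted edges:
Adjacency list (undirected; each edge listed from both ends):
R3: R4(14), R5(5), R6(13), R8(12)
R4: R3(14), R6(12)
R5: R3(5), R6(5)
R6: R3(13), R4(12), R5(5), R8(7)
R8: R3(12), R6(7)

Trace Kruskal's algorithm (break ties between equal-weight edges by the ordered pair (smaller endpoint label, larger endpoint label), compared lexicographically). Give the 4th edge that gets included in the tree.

Kruskal's algorithm — process edges by increasing weight (ties by edge label):
R3 R5 (5): add — endpoints in different components.
R5 R6 (5): add — endpoints in different components.
R6 R8 (7): add — endpoints in different components.
R3 R8 (12): skip — R8 and R3 already connected.
R4 R6 (12): add — endpoints in different components.
The 4th edge added is R4 R6.

R4-R6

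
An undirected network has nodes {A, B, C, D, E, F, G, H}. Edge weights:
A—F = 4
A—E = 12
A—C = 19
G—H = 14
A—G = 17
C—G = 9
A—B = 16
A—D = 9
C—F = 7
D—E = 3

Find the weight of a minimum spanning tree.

62

Grow the tree from H using Prim:
Step 1: frontier [G—H 14] → take G—H (14); add G.
Step 2: frontier [C—G 9, A—G 17] → take C—G (9); add C.
Step 3: frontier [C—F 7, A—C 19, A—G 17] → take C—F (7); add F.
Step 4: frontier [A—C 19, A—F 4, A—G 17] → take A—F (4); add A.
Step 5: frontier [A—D 9, A—E 12, A—B 16] → take A—D (9); add D.
Step 6: frontier [A—E 12, A—B 16, D—E 3] → take D—E (3); add E.
Step 7: frontier [A—B 16] → take A—B (16); add B.
MST edges: G—H, C—G, C—F, A—F, A—D, D—E, A—B; total weight 14+9+7+4+9+3+16 = 62.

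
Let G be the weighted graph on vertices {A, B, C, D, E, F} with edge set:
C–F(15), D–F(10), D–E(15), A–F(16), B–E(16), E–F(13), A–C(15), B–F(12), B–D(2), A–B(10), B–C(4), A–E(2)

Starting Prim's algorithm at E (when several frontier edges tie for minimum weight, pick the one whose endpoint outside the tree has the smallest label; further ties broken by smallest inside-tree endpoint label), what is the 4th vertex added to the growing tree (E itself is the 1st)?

Prim, starting at E.
Step 1: frontier [A–E 2, E–F 13, D–E 15, B–E 16] → take A–E (2); add A.
Step 2: frontier [A–B 10, A–C 15, A–F 16, E–F 13, D–E 15, B–E 16] → take A–B (10); add B.
Step 3: frontier [A–C 15, A–F 16, B–D 2, B–C 4, B–F 12, E–F 13, D–E 15] → take B–D (2); add D.
Step 4: frontier [A–C 15, A–F 16, B–C 4, B–F 12, D–F 10, E–F 13] → take B–C (4); add C.
Step 5: frontier [A–F 16, B–F 12, C–F 15, D–F 10, E–F 13] → take D–F (10); add F.
Vertex order: E, A, B, D, C, F. The 4th vertex is D.

D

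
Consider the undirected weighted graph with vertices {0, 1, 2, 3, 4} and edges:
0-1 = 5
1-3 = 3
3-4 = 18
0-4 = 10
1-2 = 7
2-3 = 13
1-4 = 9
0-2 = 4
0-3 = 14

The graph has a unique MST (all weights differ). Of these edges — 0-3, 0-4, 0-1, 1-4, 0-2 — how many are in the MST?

3

Kruskal's algorithm — process edges by increasing weight (ties by edge label):
1-3 (3): add — endpoints in different components.
0-2 (4): add — endpoints in different components.
0-1 (5): add — endpoints in different components.
1-2 (7): skip — 1 and 2 already connected.
1-4 (9): add — endpoints in different components.
MST edge set: {1-3, 0-2, 0-1, 1-4}.
Of the listed edges, {0-1, 1-4, 0-2} are in the MST → 3.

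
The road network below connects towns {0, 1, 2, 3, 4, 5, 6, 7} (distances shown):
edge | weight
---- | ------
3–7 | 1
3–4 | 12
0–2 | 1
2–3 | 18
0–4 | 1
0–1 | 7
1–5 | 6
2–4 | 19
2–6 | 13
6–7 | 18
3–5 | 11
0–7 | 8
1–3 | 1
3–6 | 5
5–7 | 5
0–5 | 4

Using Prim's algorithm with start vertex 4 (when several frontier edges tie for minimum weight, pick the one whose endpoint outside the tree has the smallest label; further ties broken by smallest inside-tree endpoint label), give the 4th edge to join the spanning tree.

Prim, starting at 4.
Step 1: cheapest edge leaving the tree is 0–4 (1); add 0.
Step 2: cheapest edge leaving the tree is 0–2 (1); add 2.
Step 3: cheapest edge leaving the tree is 0–5 (4); add 5.
Step 4: cheapest edge leaving the tree is 5–7 (5); add 7.
Step 5: cheapest edge leaving the tree is 3–7 (1); add 3.
Step 6: cheapest edge leaving the tree is 1–3 (1); add 1.
Step 7: cheapest edge leaving the tree is 3–6 (5); add 6.
The 4th edge added is 5–7.

5-7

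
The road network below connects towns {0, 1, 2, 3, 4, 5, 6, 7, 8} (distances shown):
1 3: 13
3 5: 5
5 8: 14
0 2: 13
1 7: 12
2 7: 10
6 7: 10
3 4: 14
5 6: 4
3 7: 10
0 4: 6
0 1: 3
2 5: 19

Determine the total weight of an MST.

64

Prim's algorithm from 7:
Step 1: frontier [2 7 10, 3 7 10, 6 7 10, 1 7 12] → take 2 7 (10); add 2.
Step 2: frontier [0 2 13, 2 5 19, 3 7 10, 6 7 10, 1 7 12] → take 3 7 (10); add 3.
Step 3: frontier [0 2 13, 2 5 19, 3 5 5, 1 3 13, 3 4 14, 6 7 10, 1 7 12] → take 3 5 (5); add 5.
Step 4: frontier [0 2 13, 1 3 13, 3 4 14, 5 6 4, 5 8 14, 6 7 10, 1 7 12] → take 5 6 (4); add 6.
Step 5: frontier [0 2 13, 1 3 13, 3 4 14, 5 8 14, 1 7 12] → take 1 7 (12); add 1.
Step 6: frontier [0 1 3, 0 2 13, 3 4 14, 5 8 14] → take 0 1 (3); add 0.
Step 7: frontier [0 4 6, 3 4 14, 5 8 14] → take 0 4 (6); add 4.
Step 8: frontier [5 8 14] → take 5 8 (14); add 8.
MST edges: 2 7, 3 7, 3 5, 5 6, 1 7, 0 1, 0 4, 5 8; total weight 10+10+5+4+12+3+6+14 = 64.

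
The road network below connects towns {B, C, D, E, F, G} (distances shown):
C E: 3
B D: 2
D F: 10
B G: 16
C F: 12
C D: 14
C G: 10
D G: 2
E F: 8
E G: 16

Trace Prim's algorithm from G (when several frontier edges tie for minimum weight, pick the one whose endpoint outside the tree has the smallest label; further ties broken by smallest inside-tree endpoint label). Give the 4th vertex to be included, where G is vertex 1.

C

Grow the tree from G using Prim:
Step 1: cheapest edge leaving the tree is D G (2); add D.
Step 2: cheapest edge leaving the tree is B D (2); add B.
Step 3: cheapest edge leaving the tree is C G (10); add C.
Step 4: cheapest edge leaving the tree is C E (3); add E.
Step 5: cheapest edge leaving the tree is E F (8); add F.
Vertex order: G, D, B, C, E, F. The 4th vertex is C.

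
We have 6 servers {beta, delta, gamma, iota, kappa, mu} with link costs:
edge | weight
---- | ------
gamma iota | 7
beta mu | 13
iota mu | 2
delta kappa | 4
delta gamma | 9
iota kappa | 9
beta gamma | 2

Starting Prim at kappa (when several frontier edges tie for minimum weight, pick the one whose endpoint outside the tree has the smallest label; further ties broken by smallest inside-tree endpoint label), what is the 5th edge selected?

Prim's algorithm from kappa:
Step 1: cheapest edge leaving the tree is delta kappa (4); add delta.
Step 2: cheapest edge leaving the tree is delta gamma (9); add gamma.
Step 3: cheapest edge leaving the tree is beta gamma (2); add beta.
Step 4: cheapest edge leaving the tree is gamma iota (7); add iota.
Step 5: cheapest edge leaving the tree is iota mu (2); add mu.
The 5th edge added is iota mu.

iota-mu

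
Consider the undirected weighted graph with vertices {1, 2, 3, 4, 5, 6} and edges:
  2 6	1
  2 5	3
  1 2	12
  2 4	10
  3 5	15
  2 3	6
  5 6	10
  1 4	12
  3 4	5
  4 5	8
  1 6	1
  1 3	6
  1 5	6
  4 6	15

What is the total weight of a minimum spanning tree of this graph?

16

Grow the tree from 4 using Prim:
Step 1: cheapest edge leaving the tree is 3 4 (5); add 3.
Step 2: cheapest edge leaving the tree is 1 3 (6); add 1.
Step 3: cheapest edge leaving the tree is 1 6 (1); add 6.
Step 4: cheapest edge leaving the tree is 2 6 (1); add 2.
Step 5: cheapest edge leaving the tree is 2 5 (3); add 5.
MST edges: 3 4, 1 3, 1 6, 2 6, 2 5; total weight 5+6+1+1+3 = 16.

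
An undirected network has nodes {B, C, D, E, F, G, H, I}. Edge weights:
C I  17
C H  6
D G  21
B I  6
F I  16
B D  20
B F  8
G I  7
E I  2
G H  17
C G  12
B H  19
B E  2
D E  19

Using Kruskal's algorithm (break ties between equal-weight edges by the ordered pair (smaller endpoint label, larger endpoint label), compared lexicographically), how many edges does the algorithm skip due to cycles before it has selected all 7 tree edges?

5

Kruskal's algorithm — process edges by increasing weight (ties by edge label):
B E (2): add — endpoints in different components.
E I (2): add — endpoints in different components.
B I (6): skip — B and I already connected.
C H (6): add — endpoints in different components.
G I (7): add — endpoints in different components.
B F (8): add — endpoints in different components.
C G (12): add — endpoints in different components.
F I (16): skip — F and I already connected.
C I (17): skip — C and I already connected.
G H (17): skip — G and H already connected.
B H (19): skip — B and H already connected.
D E (19): add — endpoints in different components.
Edges rejected before the tree was complete: 5.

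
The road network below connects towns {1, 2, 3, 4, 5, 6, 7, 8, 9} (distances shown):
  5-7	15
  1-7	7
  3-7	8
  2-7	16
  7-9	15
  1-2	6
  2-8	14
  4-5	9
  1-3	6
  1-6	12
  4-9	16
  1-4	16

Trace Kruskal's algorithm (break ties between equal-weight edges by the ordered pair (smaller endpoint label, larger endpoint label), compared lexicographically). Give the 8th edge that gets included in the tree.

Kruskal's algorithm — process edges by increasing weight (ties by edge label):
1-2 (6): add — endpoints in different components.
1-3 (6): add — endpoints in different components.
1-7 (7): add — endpoints in different components.
3-7 (8): skip — 3 and 7 already connected.
4-5 (9): add — endpoints in different components.
1-6 (12): add — endpoints in different components.
2-8 (14): add — endpoints in different components.
5-7 (15): add — endpoints in different components.
7-9 (15): add — endpoints in different components.
The 8th edge added is 7-9.

7-9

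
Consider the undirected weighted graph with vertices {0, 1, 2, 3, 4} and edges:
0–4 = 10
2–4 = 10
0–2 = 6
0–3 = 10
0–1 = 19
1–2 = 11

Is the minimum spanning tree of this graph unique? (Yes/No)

Kruskal: consider edges lightest-first.
0–2 (6): add — endpoints in different components.
0–3 (10): add — endpoints in different components.
0–4 (10): add — endpoints in different components.
2–4 (10): skip — 2 and 4 already connected.
1–2 (11): add — endpoints in different components.
Non-tree edge 2–4 has weight 10, equal to the heaviest edge on its tree cycle — swapping gives another MST of the same weight. Not unique.

No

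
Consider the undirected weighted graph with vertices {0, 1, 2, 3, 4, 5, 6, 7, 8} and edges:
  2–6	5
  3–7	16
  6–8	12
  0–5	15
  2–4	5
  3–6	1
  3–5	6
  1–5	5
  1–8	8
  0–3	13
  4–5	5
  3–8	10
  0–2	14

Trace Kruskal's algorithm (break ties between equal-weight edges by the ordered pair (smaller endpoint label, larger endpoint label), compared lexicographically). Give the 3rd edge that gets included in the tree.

Kruskal: consider edges lightest-first.
3–6 (1): add — endpoints in different components.
1–5 (5): add — endpoints in different components.
2–4 (5): add — endpoints in different components.
2–6 (5): add — endpoints in different components.
4–5 (5): add — endpoints in different components.
3–5 (6): skip — 3 and 5 already connected.
1–8 (8): add — endpoints in different components.
3–8 (10): skip — 3 and 8 already connected.
6–8 (12): skip — 6 and 8 already connected.
0–3 (13): add — endpoints in different components.
0–2 (14): skip — 0 and 2 already connected.
0–5 (15): skip — 0 and 5 already connected.
3–7 (16): add — endpoints in different components.
The 3rd edge added is 2–4.

2-4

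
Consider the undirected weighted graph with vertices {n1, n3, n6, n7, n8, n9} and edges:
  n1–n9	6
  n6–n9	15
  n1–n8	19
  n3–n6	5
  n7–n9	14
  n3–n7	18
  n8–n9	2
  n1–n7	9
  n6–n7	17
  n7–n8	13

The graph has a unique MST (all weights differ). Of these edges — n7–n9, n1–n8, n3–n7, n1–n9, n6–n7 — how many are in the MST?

Kruskal's algorithm — process edges by increasing weight (ties by edge label):
n8–n9 (2): add. Components now {n1} {n8,n9} {n6} {n3} {n7}
n3–n6 (5): add. Components now {n1} {n8,n9} {n3,n6} {n7}
n1–n9 (6): add. Components now {n1,n8,n9} {n3,n6} {n7}
n1–n7 (9): add. Components now {n1,n7,n8,n9} {n3,n6}
n7–n8 (13): skip — n7 and n8 already connected.
n7–n9 (14): skip — n9 and n7 already connected.
n6–n9 (15): add. Components now {n1,n3,n6,n7,n8,n9}
MST edge set: {n8–n9, n3–n6, n1–n9, n1–n7, n6–n9}.
Of the listed edges, {n1–n9} are in the MST → 1.

1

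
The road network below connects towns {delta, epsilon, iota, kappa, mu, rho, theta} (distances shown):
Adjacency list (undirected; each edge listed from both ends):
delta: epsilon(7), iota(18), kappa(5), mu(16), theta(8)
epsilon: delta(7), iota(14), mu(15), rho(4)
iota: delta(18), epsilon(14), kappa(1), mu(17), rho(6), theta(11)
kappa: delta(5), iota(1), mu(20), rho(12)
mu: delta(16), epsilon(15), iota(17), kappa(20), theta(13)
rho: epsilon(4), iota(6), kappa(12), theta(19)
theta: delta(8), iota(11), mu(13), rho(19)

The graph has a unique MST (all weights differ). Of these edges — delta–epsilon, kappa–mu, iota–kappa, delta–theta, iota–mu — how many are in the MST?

2

Kruskal: consider edges lightest-first.
iota–kappa (1): add. Components now {delta} {theta} {iota,kappa} {epsilon} {mu} {rho}
epsilon–rho (4): add. Components now {delta} {theta} {iota,kappa} {epsilon,rho} {mu}
delta–kappa (5): add. Components now {delta,iota,kappa} {theta} {epsilon,rho} {mu}
iota–rho (6): add. Components now {delta,epsilon,iota,kappa,rho} {theta} {mu}
delta–epsilon (7): skip — delta and epsilon already connected.
delta–theta (8): add. Components now {delta,epsilon,iota,kappa,rho,theta} {mu}
iota–theta (11): skip — theta and iota already connected.
kappa–rho (12): skip — kappa and rho already connected.
mu–theta (13): add. Components now {delta,epsilon,iota,kappa,mu,rho,theta}
MST edge set: {iota–kappa, epsilon–rho, delta–kappa, iota–rho, delta–theta, mu–theta}.
Of the listed edges, {iota–kappa, delta–theta} are in the MST → 2.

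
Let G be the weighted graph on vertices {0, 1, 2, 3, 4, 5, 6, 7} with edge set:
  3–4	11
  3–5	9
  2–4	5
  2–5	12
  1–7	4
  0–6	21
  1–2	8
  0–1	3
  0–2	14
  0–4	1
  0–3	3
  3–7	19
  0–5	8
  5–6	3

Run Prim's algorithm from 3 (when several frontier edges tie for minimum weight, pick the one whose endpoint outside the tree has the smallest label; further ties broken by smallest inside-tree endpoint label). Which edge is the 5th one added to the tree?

2-4

Grow the tree from 3 using Prim:
Step 1: frontier [0–3 3, 3–5 9, 3–4 11, 3–7 19] → take 0–3 (3); add 0.
Step 2: frontier [0–4 1, 0–1 3, 0–5 8, 0–2 14, 0–6 21, 3–5 9, 3–4 11, 3–7 19] → take 0–4 (1); add 4.
Step 3: frontier [0–1 3, 0–5 8, 0–2 14, 0–6 21, 3–5 9, 3–7 19, 2–4 5] → take 0–1 (3); add 1.
Step 4: frontier [0–5 8, 0–2 14, 0–6 21, 1–7 4, 1–2 8, 3–5 9, 3–7 19, 2–4 5] → take 1–7 (4); add 7.
Step 5: frontier [0–5 8, 0–2 14, 0–6 21, 1–2 8, 3–5 9, 2–4 5] → take 2–4 (5); add 2.
Step 6: frontier [0–5 8, 0–6 21, 2–5 12, 3–5 9] → take 0–5 (8); add 5.
Step 7: frontier [0–6 21, 5–6 3] → take 5–6 (3); add 6.
The 5th edge added is 2–4.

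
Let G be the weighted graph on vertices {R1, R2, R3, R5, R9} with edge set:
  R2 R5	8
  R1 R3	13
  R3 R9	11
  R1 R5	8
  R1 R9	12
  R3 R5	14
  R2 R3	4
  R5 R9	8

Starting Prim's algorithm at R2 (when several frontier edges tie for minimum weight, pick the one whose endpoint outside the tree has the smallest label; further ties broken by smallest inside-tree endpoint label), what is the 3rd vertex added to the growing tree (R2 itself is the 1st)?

Grow the tree from R2 using Prim:
Step 1: cheapest edge leaving the tree is R2 R3 (4); add R3.
Step 2: cheapest edge leaving the tree is R2 R5 (8); add R5.
Step 3: cheapest edge leaving the tree is R1 R5 (8); add R1.
Step 4: cheapest edge leaving the tree is R5 R9 (8); add R9.
Vertex order: R2, R3, R5, R1, R9. The 3rd vertex is R5.

R5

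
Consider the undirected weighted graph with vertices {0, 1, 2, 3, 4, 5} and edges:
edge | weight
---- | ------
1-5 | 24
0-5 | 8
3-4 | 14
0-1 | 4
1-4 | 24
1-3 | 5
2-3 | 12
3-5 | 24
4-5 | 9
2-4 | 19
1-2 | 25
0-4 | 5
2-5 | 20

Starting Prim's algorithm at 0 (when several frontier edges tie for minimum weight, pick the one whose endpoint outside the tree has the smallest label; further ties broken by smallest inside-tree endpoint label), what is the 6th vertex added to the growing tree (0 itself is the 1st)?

2

Grow the tree from 0 using Prim:
Step 1: cheapest edge leaving the tree is 0-1 (4); add 1.
Step 2: cheapest edge leaving the tree is 1-3 (5); add 3.
Step 3: cheapest edge leaving the tree is 0-4 (5); add 4.
Step 4: cheapest edge leaving the tree is 0-5 (8); add 5.
Step 5: cheapest edge leaving the tree is 2-3 (12); add 2.
Vertex order: 0, 1, 3, 4, 5, 2. The 6th vertex is 2.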